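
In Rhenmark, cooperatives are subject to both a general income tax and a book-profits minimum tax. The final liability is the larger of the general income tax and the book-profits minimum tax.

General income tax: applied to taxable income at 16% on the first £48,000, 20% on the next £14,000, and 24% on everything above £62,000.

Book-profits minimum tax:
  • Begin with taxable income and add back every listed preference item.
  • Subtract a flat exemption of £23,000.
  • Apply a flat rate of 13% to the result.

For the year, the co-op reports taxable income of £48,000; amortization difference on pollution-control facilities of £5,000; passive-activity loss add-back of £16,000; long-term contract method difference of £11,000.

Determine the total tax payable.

£7,680

General income tax:
  £48,000 × 16% = £7,680

Book-profits minimum tax:
  Adjusted income: £48,000 + £5,000 + £16,000 + £11,000 = £80,000
  Less exemption £23,000 → base £57,000
  £57,000 × 13% = £7,410

£7,680 > £7,410, so the general income tax governs.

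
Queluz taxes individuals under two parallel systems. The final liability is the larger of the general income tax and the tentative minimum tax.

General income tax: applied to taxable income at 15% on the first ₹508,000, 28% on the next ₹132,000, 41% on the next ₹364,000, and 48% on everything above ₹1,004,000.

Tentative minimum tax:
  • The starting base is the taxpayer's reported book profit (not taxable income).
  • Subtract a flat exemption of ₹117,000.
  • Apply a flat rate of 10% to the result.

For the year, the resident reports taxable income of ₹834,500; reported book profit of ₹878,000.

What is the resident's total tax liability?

₹192,905

General income tax:
  ₹508,000 × 15% = ₹76,200
  ₹132,000 × 28% = ₹36,960
  ₹194,500 × 41% = ₹79,745
  → ₹192,905

Tentative minimum tax:
  Base (reported book profit): ₹878,000
  Less exemption ₹117,000 → base ₹761,000
  ₹761,000 × 10% = ₹76,100

₹192,905 > ₹76,100, so the general income tax governs.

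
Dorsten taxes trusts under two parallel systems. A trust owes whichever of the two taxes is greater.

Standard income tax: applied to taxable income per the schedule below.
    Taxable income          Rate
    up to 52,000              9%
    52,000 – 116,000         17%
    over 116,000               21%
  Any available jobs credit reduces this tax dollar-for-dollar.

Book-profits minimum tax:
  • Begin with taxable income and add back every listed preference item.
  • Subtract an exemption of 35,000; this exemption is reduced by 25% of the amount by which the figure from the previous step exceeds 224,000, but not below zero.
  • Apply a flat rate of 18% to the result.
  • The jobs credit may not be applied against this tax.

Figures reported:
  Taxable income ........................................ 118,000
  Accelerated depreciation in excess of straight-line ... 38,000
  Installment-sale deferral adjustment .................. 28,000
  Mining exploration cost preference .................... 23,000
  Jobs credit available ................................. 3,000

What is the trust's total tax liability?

Book-profits minimum tax:
  Adjusted income: 118,000 + 38,000 + 28,000 + 23,000 = 207,000
  Exemption: 207,000 ≤ 224,000, so full 35,000 applies
  Base: 207,000 − 35,000 = 172,000
  172,000 × 18% = 30,960

Standard income tax:
  52,000 × 9% = 4,680
  64,000 × 17% = 10,880
  2,000 × 21% = 420
  → 15,980
  Less jobs credit 3,000 → 12,980

30,960 > 12,980, so the book-profits minimum tax is the binding amount.

30,960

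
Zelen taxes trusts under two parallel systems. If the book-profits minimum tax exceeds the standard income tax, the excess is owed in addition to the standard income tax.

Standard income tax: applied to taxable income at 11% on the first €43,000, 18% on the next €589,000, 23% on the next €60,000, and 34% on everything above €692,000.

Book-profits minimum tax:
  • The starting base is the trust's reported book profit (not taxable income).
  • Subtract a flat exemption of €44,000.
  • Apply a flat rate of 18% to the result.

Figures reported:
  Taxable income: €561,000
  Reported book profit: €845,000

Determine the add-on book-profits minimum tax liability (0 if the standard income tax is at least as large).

€46,210

Book-profits minimum tax:
  Base (reported book profit): €845,000
  Less exemption €44,000 → base €801,000
  €801,000 × 18% = €144,180

Standard income tax:
  €43,000 × 11% = €4,730
  €518,000 × 18% = €93,240
  → €97,970

Excess of book-profits minimum tax over standard income tax: €144,180 − €97,970 = €46,210.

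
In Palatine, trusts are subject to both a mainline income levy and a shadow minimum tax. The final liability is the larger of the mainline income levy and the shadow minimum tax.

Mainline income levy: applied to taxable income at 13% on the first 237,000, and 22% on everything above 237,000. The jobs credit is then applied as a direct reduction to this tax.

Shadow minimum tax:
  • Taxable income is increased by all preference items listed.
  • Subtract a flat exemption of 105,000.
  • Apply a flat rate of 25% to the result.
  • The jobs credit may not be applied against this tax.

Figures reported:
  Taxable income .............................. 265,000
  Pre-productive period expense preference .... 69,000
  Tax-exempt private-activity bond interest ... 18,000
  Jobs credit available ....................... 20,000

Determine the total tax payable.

61,750

Shadow minimum tax:
  Adjusted income: 265,000 + 69,000 + 18,000 = 352,000
  Less exemption 105,000 → base 247,000
  247,000 × 25% = 61,750

Mainline income levy:
  237,000 × 13% = 30,810
  28,000 × 22% = 6,160
  → 36,970
  Less jobs credit 20,000 → 16,970

61,750 > 16,970, so the shadow minimum tax is the binding amount.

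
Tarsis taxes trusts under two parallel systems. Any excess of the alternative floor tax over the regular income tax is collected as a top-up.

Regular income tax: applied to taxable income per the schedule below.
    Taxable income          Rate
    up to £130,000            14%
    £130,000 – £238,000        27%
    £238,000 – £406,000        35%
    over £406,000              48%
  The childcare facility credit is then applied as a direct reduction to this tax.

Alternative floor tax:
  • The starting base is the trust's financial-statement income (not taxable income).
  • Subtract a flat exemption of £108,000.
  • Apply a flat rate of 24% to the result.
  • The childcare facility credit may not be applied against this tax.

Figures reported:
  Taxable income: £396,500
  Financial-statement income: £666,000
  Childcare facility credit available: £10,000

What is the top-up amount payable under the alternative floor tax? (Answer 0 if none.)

Regular income tax:
  £130,000 × 14% = £18,200
  £108,000 × 27% = £29,160
  £158,500 × 35% = £55,475
  → £102,835
  Less childcare facility credit £10,000 → £92,835

Alternative floor tax:
  Base (financial-statement income): £666,000
  Less exemption £108,000 → base £558,000
  £558,000 × 24% = £133,920

Excess of alternative floor tax over regular income tax: £133,920 − £92,835 = £41,085.

£41,085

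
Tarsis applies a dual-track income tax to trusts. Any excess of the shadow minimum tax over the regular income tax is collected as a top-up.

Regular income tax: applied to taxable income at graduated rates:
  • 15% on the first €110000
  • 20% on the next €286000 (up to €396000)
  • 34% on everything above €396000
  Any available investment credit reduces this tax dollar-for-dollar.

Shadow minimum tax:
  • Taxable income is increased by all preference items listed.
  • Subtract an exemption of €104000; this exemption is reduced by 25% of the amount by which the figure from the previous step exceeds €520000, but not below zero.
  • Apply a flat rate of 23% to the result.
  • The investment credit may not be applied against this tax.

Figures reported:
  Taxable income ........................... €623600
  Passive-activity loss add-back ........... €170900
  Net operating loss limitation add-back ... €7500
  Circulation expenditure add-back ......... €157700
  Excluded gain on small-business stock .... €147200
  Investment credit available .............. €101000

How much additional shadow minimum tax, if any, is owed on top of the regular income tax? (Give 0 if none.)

€204503

Shadow minimum tax:
  Adjusted income: €623600 + €170900 + €7500 + €157700 + €147200 = €1106900
  Exemption: 25% × (€1106900 − €520000) = €146725 ≥ €104000, so the exemption is fully phased out
  Base: €1106900 − €0 = €1106900
  €1106900 × 23% = €254587

Regular income tax:
  €110000 × 15% = €16500
  €286000 × 20% = €57200
  €227600 × 34% = €77384
  → €151084
  Less investment credit €101000 → €50084

Excess of shadow minimum tax over regular income tax: €254587 − €50084 = €204503.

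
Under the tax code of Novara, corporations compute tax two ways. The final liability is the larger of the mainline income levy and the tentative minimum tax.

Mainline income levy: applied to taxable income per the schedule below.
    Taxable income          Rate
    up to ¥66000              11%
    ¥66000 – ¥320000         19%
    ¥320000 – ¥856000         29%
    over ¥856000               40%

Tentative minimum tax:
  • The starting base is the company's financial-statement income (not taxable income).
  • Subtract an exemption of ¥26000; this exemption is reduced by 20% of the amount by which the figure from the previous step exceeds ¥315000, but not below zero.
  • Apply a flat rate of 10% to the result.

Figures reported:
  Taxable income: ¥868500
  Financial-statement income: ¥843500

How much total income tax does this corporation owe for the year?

Mainline income levy:
  ¥66000 × 11% = ¥7260
  ¥254000 × 19% = ¥48260
  ¥536000 × 29% = ¥155440
  ¥12500 × 40% = ¥5000
  → ¥215960

Tentative minimum tax:
  Base (financial-statement income): ¥843500
  Exemption: 20% × (¥843500 − ¥315000) = ¥105700 ≥ ¥26000, so the exemption is fully phased out
  Base: ¥843500 − ¥0 = ¥843500
  ¥843500 × 10% = ¥84350

¥215960 > ¥84350, so the mainline income levy governs.

¥215960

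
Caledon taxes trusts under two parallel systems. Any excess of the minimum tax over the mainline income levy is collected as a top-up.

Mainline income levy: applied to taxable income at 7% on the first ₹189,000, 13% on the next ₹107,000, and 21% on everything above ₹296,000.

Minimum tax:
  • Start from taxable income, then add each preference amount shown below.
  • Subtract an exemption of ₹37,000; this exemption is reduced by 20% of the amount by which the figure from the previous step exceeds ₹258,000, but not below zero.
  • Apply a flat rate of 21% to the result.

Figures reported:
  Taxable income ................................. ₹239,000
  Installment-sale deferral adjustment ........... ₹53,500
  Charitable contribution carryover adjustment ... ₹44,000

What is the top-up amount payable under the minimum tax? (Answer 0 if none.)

Mainline income levy:
  ₹189,000 × 7% = ₹13,230
  ₹50,000 × 13% = ₹6,500
  → ₹19,730

Minimum tax:
  Adjusted income: ₹239,000 + ₹53,500 + ₹44,000 = ₹336,500
  Exemption: ₹37,000 − 20% × (₹336,500 − ₹258,000) = ₹37,000 − ₹15,700 = ₹21,300
  Base: ₹336,500 − ₹21,300 = ₹315,200
  ₹315,200 × 21% = ₹66,192

Excess of minimum tax over mainline income levy: ₹66,192 − ₹19,730 = ₹46,462.

₹46,462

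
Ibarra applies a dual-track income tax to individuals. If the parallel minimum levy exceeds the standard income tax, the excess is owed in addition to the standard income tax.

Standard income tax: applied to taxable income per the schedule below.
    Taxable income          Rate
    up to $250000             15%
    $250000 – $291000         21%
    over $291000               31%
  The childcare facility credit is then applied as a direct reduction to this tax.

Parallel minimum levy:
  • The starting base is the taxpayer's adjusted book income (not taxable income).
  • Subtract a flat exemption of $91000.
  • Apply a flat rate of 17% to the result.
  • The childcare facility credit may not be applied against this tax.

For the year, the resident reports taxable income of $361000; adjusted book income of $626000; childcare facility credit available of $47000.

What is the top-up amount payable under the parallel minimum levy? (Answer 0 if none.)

Parallel minimum levy:
  Base (adjusted book income): $626000
  Less exemption $91000 → base $535000
  $535000 × 17% = $90950

Standard income tax:
  $250000 × 15% = $37500
  $41000 × 21% = $8610
  $70000 × 31% = $21700
  → $67810
  Less childcare facility credit $47000 → $20810

Excess of parallel minimum levy over standard income tax: $90950 − $20810 = $70140.

$70140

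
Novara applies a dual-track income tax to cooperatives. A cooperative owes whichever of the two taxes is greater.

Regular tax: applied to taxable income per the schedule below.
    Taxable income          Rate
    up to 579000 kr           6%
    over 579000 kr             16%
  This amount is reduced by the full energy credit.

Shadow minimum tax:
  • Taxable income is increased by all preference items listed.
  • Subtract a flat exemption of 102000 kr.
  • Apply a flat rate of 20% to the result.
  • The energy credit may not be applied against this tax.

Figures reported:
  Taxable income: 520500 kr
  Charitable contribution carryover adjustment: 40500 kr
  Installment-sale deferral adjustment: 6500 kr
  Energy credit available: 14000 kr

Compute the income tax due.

Shadow minimum tax:
  Adjusted income: 520500 kr + 40500 kr + 6500 kr = 567500 kr
  Less exemption 102000 kr → base 465500 kr
  465500 kr × 20% = 93100 kr

Regular tax:
  520500 kr × 6% = 31230 kr
  Less energy credit 14000 kr → 17230 kr

93100 kr > 17230 kr, so the shadow minimum tax is the binding amount.

93100 kr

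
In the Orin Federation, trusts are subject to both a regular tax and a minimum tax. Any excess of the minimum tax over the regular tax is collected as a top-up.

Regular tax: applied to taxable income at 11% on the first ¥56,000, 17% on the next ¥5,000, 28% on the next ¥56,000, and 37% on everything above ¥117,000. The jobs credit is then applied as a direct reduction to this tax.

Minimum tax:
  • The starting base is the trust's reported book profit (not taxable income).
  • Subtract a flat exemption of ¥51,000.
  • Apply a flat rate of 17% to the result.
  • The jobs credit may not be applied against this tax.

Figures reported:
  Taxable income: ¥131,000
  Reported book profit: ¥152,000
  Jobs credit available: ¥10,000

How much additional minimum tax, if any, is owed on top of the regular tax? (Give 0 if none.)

¥0

Regular tax:
  ¥56,000 × 11% = ¥6,160
  ¥5,000 × 17% = ¥850
  ¥56,000 × 28% = ¥15,680
  ¥14,000 × 37% = ¥5,180
  → ¥27,870
  Less jobs credit ¥10,000 → ¥17,870

Minimum tax:
  Base (reported book profit): ¥152,000
  Less exemption ¥51,000 → base ¥101,000
  ¥101,000 × 17% = ¥17,170

¥17,170 ≤ ¥17,870, so no add-on is due.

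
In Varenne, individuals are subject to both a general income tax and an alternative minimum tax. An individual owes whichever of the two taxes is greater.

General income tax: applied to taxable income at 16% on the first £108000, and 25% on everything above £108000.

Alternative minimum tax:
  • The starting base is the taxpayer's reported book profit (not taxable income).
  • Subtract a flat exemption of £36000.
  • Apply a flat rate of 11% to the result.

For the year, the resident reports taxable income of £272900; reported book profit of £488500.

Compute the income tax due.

£58505

General income tax:
  £108000 × 16% = £17280
  £164900 × 25% = £41225
  → £58505

Alternative minimum tax:
  Base (reported book profit): £488500
  Less exemption £36000 → base £452500
  £452500 × 11% = £49775

£58505 > £49775, so the general income tax governs.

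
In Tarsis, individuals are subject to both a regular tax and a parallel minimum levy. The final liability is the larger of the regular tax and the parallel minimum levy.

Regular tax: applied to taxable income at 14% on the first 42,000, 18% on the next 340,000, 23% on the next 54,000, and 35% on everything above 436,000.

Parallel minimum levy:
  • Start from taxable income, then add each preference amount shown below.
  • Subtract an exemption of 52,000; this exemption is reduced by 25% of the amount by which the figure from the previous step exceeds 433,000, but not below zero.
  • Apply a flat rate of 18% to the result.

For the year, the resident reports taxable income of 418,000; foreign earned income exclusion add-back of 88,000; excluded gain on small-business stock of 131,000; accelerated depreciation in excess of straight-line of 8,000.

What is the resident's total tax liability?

Regular tax:
  42,000 × 14% = 5,880
  340,000 × 18% = 61,200
  36,000 × 23% = 8,280
  → 75,360

Parallel minimum levy:
  Adjusted income: 418,000 + 88,000 + 131,000 + 8,000 = 645,000
  Exemption: 25% × (645,000 − 433,000) = 53,000 ≥ 52,000, so the exemption is fully phased out
  Base: 645,000 − 0 = 645,000
  645,000 × 18% = 116,100

116,100 > 75,360, so the parallel minimum levy is the binding amount.

116,100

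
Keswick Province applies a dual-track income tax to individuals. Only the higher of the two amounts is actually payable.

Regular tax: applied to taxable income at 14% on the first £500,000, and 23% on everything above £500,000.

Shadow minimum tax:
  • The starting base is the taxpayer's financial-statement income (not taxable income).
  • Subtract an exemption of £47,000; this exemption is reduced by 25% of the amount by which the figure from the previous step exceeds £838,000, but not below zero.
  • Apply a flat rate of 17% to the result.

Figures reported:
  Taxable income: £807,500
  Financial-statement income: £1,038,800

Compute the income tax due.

£176,596

Regular tax:
  £500,000 × 14% = £70,000
  £307,500 × 23% = £70,725
  → £140,725

Shadow minimum tax:
  Base (financial-statement income): £1,038,800
  Exemption: 25% × (£1,038,800 − £838,000) = £50,200 ≥ £47,000, so the exemption is fully phased out
  Base: £1,038,800 − £0 = £1,038,800
  £1,038,800 × 17% = £176,596

£176,596 > £140,725, so the shadow minimum tax is the binding amount.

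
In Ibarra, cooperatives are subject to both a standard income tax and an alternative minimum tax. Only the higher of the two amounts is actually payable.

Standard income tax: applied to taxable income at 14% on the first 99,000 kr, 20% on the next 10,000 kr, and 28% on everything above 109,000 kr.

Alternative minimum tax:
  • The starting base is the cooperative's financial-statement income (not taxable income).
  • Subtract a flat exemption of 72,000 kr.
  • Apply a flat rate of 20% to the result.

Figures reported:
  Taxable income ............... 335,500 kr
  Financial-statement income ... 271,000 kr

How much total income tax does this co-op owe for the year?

Alternative minimum tax:
  Base (financial-statement income): 271,000 kr
  Less exemption 72,000 kr → base 199,000 kr
  199,000 kr × 20% = 39,800 kr

Standard income tax:
  99,000 kr × 14% = 13,860 kr
  10,000 kr × 20% = 2,000 kr
  226,500 kr × 28% = 63,420 kr
  → 79,280 kr

79,280 kr > 39,800 kr, so the standard income tax governs.

79,280 kr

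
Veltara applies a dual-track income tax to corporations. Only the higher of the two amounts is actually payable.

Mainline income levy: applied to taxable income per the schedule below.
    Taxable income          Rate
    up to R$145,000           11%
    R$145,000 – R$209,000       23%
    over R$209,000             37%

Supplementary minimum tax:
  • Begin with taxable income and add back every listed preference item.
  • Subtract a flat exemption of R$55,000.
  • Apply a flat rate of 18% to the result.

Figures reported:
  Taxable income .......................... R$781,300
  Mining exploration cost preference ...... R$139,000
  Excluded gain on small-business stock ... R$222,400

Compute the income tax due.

R$242,421

Mainline income levy:
  R$145,000 × 11% = R$15,950
  R$64,000 × 23% = R$14,720
  R$572,300 × 37% = R$211,751
  → R$242,421

Supplementary minimum tax:
  Adjusted income: R$781,300 + R$139,000 + R$222,400 = R$1,142,700
  Less exemption R$55,000 → base R$1,087,700
  R$1,087,700 × 18% = R$195,786

R$242,421 > R$195,786, so the mainline income levy governs.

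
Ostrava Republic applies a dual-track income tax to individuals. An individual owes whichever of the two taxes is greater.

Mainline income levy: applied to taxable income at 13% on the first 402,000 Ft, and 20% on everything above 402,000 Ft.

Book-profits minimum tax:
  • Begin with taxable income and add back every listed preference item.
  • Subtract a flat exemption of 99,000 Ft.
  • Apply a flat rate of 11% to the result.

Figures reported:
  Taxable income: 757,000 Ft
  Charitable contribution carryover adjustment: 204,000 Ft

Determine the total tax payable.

Book-profits minimum tax:
  Adjusted income: 757,000 Ft + 204,000 Ft = 961,000 Ft
  Less exemption 99,000 Ft → base 862,000 Ft
  862,000 Ft × 11% = 94,820 Ft

Mainline income levy:
  402,000 Ft × 13% = 52,260 Ft
  355,000 Ft × 20% = 71,000 Ft
  → 123,260 Ft

123,260 Ft > 94,820 Ft, so the mainline income levy governs.

123,260 Ft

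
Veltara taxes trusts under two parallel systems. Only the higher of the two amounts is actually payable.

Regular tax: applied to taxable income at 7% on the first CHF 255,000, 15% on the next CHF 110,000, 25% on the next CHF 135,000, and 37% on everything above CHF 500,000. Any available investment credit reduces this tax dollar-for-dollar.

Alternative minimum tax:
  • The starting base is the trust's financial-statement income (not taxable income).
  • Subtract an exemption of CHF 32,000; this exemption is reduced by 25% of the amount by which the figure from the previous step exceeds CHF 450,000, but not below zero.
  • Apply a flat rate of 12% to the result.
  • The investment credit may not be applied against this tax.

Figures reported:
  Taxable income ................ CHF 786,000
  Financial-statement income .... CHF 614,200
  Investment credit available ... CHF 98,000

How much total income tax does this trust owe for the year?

Alternative minimum tax:
  Base (financial-statement income): CHF 614,200
  Exemption: 25% × (CHF 614,200 − CHF 450,000) = CHF 41,050 ≥ CHF 32,000, so the exemption is fully phased out
  Base: CHF 614,200 − CHF 0 = CHF 614,200
  CHF 614,200 × 12% = CHF 73,704

Regular tax:
  CHF 255,000 × 7% = CHF 17,850
  CHF 110,000 × 15% = CHF 16,500
  CHF 135,000 × 25% = CHF 33,750
  CHF 286,000 × 37% = CHF 105,820
  → CHF 173,920
  Less investment credit CHF 98,000 → CHF 75,920

CHF 75,920 > CHF 73,704, so the regular tax governs.

CHF 75,920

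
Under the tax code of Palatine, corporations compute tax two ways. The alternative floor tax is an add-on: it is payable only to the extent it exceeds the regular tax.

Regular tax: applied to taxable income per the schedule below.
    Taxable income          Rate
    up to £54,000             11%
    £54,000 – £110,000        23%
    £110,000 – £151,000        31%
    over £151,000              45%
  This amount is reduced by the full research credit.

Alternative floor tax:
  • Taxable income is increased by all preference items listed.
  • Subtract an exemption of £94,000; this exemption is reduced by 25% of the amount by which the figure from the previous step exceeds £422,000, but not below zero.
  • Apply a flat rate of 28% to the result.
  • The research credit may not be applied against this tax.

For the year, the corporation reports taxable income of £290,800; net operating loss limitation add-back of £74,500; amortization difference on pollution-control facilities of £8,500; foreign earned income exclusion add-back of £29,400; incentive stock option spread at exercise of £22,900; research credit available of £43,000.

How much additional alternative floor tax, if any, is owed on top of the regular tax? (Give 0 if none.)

£41,835

Regular tax:
  £54,000 × 11% = £5,940
  £56,000 × 23% = £12,880
  £41,000 × 31% = £12,710
  £139,800 × 45% = £62,910
  → £94,440
  Less research credit £43,000 → £51,440

Alternative floor tax:
  Adjusted income: £290,800 + £74,500 + £8,500 + £29,400 + £22,900 = £426,100
  Exemption: £94,000 − 25% × (£426,100 − £422,000) = £94,000 − £1,025 = £92,975
  Base: £426,100 − £92,975 = £333,125
  £333,125 × 28% = £93,275

Excess of alternative floor tax over regular tax: £93,275 − £51,440 = £41,835.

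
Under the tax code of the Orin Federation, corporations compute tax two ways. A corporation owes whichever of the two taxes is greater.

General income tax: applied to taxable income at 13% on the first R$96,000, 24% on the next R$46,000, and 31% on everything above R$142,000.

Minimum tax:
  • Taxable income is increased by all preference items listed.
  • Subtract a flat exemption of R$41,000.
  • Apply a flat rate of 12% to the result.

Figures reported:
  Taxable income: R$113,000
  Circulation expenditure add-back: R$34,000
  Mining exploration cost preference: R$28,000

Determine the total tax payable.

R$16,560

Minimum tax:
  Adjusted income: R$113,000 + R$34,000 + R$28,000 = R$175,000
  Less exemption R$41,000 → base R$134,000
  R$134,000 × 12% = R$16,080

General income tax:
  R$96,000 × 13% = R$12,480
  R$17,000 × 24% = R$4,080
  → R$16,560

R$16,560 > R$16,080, so the general income tax governs.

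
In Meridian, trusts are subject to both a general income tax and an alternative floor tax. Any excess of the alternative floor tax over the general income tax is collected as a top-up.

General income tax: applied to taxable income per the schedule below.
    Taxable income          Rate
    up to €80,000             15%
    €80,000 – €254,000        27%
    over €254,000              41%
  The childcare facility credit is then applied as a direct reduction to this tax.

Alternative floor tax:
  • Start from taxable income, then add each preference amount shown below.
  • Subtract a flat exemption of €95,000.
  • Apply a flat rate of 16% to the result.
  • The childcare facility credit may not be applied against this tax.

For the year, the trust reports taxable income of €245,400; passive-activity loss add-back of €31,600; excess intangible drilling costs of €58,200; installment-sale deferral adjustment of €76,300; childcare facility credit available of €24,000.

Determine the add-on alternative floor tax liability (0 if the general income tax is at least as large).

€17,982

Alternative floor tax:
  Adjusted income: €245,400 + €31,600 + €58,200 + €76,300 = €411,500
  Less exemption €95,000 → base €316,500
  €316,500 × 16% = €50,640

General income tax:
  €80,000 × 15% = €12,000
  €165,400 × 27% = €44,658
  → €56,658
  Less childcare facility credit €24,000 → €32,658

Excess of alternative floor tax over general income tax: €50,640 − €32,658 = €17,982.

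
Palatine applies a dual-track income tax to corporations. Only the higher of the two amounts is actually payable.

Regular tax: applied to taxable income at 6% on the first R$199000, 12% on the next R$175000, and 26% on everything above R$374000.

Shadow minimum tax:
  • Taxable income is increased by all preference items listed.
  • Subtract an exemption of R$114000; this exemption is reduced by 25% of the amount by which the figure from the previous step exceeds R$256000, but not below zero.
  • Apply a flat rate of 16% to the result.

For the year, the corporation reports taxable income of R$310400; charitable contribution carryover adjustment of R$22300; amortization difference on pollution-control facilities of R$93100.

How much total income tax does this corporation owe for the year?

Regular tax:
  R$199000 × 6% = R$11940
  R$111400 × 12% = R$13368
  → R$25308

Shadow minimum tax:
  Adjusted income: R$310400 + R$22300 + R$93100 = R$425800
  Exemption: R$114000 − 25% × (R$425800 − R$256000) = R$114000 − R$42450 = R$71550
  Base: R$425800 − R$71550 = R$354250
  R$354250 × 16% = R$56680

R$56680 > R$25308, so the shadow minimum tax is the binding amount.

R$56680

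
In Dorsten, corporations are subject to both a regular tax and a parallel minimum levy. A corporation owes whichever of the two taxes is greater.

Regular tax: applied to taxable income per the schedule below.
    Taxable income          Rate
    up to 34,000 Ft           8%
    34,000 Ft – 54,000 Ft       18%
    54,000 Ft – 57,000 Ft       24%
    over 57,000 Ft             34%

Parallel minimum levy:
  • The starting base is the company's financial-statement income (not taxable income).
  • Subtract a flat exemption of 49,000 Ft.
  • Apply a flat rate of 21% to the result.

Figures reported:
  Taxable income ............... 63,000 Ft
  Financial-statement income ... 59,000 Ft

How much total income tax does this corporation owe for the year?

Parallel minimum levy:
  Base (financial-statement income): 59,000 Ft
  Less exemption 49,000 Ft → base 10,000 Ft
  10,000 Ft × 21% = 2,100 Ft

Regular tax:
  34,000 Ft × 8% = 2,720 Ft
  20,000 Ft × 18% = 3,600 Ft
  3,000 Ft × 24% = 720 Ft
  6,000 Ft × 34% = 2,040 Ft
  → 9,080 Ft

9,080 Ft > 2,100 Ft, so the regular tax governs.

9,080 Ft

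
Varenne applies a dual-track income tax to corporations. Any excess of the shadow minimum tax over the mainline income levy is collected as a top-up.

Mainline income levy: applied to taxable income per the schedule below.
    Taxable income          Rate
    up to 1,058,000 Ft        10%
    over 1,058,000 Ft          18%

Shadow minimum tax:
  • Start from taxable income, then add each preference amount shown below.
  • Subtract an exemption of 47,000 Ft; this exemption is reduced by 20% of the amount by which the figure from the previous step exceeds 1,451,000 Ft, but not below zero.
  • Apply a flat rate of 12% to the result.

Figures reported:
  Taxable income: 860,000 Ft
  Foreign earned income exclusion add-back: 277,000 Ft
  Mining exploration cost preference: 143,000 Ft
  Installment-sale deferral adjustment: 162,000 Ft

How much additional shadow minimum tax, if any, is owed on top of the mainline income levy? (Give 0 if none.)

81,400 Ft

Shadow minimum tax:
  Adjusted income: 860,000 Ft + 277,000 Ft + 143,000 Ft + 162,000 Ft = 1,442,000 Ft
  Exemption: 1,442,000 Ft ≤ 1,451,000 Ft, so full 47,000 Ft applies
  Base: 1,442,000 Ft − 47,000 Ft = 1,395,000 Ft
  1,395,000 Ft × 12% = 167,400 Ft

Mainline income levy:
  860,000 Ft × 10% = 86,000 Ft

Excess of shadow minimum tax over mainline income levy: 167,400 Ft − 86,000 Ft = 81,400 Ft.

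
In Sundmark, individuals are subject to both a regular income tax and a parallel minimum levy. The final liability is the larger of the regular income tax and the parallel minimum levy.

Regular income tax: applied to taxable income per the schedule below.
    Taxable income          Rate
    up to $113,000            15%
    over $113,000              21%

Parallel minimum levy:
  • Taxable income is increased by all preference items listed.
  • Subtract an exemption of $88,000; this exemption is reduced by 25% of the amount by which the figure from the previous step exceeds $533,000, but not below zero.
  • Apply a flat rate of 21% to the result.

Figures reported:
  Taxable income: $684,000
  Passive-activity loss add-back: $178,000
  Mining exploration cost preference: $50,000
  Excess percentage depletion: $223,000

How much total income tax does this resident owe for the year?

$238,350

Regular income tax:
  $113,000 × 15% = $16,950
  $571,000 × 21% = $119,910
  → $136,860

Parallel minimum levy:
  Adjusted income: $684,000 + $178,000 + $50,000 + $223,000 = $1,135,000
  Exemption: 25% × ($1,135,000 − $533,000) = $150,500 ≥ $88,000, so the exemption is fully phased out
  Base: $1,135,000 − $0 = $1,135,000
  $1,135,000 × 21% = $238,350

$238,350 > $136,860, so the parallel minimum levy is the binding amount.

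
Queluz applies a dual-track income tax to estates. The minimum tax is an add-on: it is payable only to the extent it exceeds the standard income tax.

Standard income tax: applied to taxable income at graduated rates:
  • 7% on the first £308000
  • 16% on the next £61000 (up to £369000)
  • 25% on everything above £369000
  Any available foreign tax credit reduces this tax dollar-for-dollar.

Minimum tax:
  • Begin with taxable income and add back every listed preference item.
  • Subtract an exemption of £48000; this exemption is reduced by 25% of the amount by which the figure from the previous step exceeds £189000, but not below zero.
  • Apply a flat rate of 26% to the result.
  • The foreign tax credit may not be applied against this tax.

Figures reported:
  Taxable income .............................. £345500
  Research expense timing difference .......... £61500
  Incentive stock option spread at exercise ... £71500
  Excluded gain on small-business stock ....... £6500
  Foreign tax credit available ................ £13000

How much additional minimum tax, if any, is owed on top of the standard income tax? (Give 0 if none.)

Minimum tax:
  Adjusted income: £345500 + £61500 + £71500 + £6500 = £485000
  Exemption: 25% × (£485000 − £189000) = £74000 ≥ £48000, so the exemption is fully phased out
  Base: £485000 − £0 = £485000
  £485000 × 26% = £126100

Standard income tax:
  £308000 × 7% = £21560
  £37500 × 16% = £6000
  → £27560
  Less foreign tax credit £13000 → £14560

Excess of minimum tax over standard income tax: £126100 − £14560 = £111540.

£111540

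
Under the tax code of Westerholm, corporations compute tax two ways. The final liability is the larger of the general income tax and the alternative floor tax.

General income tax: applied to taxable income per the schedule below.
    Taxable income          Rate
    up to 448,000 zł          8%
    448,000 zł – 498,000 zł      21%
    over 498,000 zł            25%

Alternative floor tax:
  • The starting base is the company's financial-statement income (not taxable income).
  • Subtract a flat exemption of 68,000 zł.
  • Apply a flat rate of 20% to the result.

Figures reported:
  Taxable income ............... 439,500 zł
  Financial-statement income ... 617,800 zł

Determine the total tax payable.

109,960 zł

Alternative floor tax:
  Base (financial-statement income): 617,800 zł
  Less exemption 68,000 zł → base 549,800 zł
  549,800 zł × 20% = 109,960 zł

General income tax:
  439,500 zł × 8% = 35,160 zł

109,960 zł > 35,160 zł, so the alternative floor tax is the binding amount.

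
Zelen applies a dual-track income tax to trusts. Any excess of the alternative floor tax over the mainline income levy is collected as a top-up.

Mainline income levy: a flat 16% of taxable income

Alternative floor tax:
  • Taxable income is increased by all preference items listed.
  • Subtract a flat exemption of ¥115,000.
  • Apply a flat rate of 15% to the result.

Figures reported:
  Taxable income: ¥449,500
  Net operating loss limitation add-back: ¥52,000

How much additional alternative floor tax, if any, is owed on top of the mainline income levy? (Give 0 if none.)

Alternative floor tax:
  Adjusted income: ¥449,500 + ¥52,000 = ¥501,500
  Less exemption ¥115,000 → base ¥386,500
  ¥386,500 × 15% = ¥57,975

Mainline income levy:
  ¥449,500 × 16% = ¥71,920

¥57,975 ≤ ¥71,920, so no add-on is due.

¥0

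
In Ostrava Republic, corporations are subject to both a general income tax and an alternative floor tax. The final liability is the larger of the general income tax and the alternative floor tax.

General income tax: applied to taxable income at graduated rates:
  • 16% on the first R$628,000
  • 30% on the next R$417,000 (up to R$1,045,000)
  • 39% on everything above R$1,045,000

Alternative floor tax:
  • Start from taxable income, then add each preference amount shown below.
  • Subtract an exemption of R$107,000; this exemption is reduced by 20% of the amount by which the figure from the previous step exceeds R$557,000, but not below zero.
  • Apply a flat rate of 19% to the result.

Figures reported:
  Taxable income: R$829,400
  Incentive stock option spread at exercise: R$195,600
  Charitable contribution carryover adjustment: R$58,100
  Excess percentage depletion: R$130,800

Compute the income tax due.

R$230,641

Alternative floor tax:
  Adjusted income: R$829,400 + R$195,600 + R$58,100 + R$130,800 = R$1,213,900
  Exemption: 20% × (R$1,213,900 − R$557,000) = R$131,380 ≥ R$107,000, so the exemption is fully phased out
  Base: R$1,213,900 − R$0 = R$1,213,900
  R$1,213,900 × 19% = R$230,641

General income tax:
  R$628,000 × 16% = R$100,480
  R$201,400 × 30% = R$60,420
  → R$160,900

R$230,641 > R$160,900, so the alternative floor tax is the binding amount.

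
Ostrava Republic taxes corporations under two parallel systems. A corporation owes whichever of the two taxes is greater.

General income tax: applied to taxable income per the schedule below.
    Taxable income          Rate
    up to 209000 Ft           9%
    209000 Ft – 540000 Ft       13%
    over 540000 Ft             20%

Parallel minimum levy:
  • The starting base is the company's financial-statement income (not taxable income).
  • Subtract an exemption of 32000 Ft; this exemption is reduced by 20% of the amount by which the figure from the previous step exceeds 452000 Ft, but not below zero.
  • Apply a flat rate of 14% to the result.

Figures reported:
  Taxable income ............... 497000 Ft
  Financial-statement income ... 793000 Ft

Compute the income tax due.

111020 Ft

Parallel minimum levy:
  Base (financial-statement income): 793000 Ft
  Exemption: 20% × (793000 Ft − 452000 Ft) = 68200 Ft ≥ 32000 Ft, so the exemption is fully phased out
  Base: 793000 Ft − 0 Ft = 793000 Ft
  793000 Ft × 14% = 111020 Ft

General income tax:
  209000 Ft × 9% = 18810 Ft
  288000 Ft × 13% = 37440 Ft
  → 56250 Ft

111020 Ft > 56250 Ft, so the parallel minimum levy is the binding amount.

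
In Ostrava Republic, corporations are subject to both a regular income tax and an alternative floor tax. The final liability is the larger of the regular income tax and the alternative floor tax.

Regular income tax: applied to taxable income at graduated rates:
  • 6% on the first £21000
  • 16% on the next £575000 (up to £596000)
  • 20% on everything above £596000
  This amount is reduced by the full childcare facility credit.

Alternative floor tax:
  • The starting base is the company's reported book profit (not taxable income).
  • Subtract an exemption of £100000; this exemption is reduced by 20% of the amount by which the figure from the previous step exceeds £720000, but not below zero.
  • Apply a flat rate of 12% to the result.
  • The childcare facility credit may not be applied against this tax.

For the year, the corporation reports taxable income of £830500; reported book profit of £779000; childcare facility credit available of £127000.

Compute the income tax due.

£82896

Regular income tax:
  £21000 × 6% = £1260
  £575000 × 16% = £92000
  £234500 × 20% = £46900
  → £140160
  Less childcare facility credit £127000 → £13160

Alternative floor tax:
  Base (reported book profit): £779000
  Exemption: £100000 − 20% × (£779000 − £720000) = £100000 − £11800 = £88200
  Base: £779000 − £88200 = £690800
  £690800 × 12% = £82896

£82896 > £13160, so the alternative floor tax is the binding amount.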